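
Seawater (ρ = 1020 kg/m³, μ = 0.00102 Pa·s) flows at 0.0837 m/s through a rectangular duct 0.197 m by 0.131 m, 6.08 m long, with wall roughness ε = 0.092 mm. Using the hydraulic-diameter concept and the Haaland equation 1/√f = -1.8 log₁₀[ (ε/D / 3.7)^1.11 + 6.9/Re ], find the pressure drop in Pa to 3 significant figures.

Hydraulic diameter D_h = 4A/P = 4·(0.197·0.131)/(2·(0.197+0.131)) = 0.1032/0.656 = 0.1574 m.
Re = ρVD_h/μ = 1020·0.0837·0.1574/0.00102 = 1.317e+04.
ε/D_h = 9.2e-05/0.1574 = 0.000585; Haaland gives 1/√f = -1.8 log₁₀[6.03e-05+0.000524] = 5.82, so f = 0.02952.
ΔP = f(L/D_h)(ρV²/2) = 0.02952·6.08/0.1574·3.573 = 4.075 Pa.

ΔP ≈ 4.08 Pa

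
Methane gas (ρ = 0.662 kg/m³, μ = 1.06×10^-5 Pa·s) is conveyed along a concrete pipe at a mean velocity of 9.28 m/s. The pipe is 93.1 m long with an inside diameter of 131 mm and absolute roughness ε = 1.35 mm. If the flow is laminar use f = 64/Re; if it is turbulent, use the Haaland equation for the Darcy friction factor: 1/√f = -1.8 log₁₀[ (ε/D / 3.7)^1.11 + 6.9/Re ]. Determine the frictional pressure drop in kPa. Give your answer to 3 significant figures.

ΔP ≈ 0.792 kPa

Reynolds number Re = ρVD/μ = 0.662 · 9.28 · 0.131 / 1.06e-05 = 7.592e+04.
Re > 4000 → turbulent. Relative roughness ε/D = 0.00135/0.131 = 0.0103. Haaland: 1/√f = -1.8 log₁₀[(0.0103/3.7)^1.11 + 6.9/7.592e+04] = -1.8 log₁₀[0.00146 + 9.09e-05] = 5.058, so f = 0.03909.
Darcy-Weisbach: ΔP = f(L/D)(ρV²/2) = 0.03909·(93.1/0.131)·(0.662·9.28²/2) = 0.03909·710.7·28.51 = 791.9 Pa.
ΔP = 791.9 Pa = 0.792 kPa.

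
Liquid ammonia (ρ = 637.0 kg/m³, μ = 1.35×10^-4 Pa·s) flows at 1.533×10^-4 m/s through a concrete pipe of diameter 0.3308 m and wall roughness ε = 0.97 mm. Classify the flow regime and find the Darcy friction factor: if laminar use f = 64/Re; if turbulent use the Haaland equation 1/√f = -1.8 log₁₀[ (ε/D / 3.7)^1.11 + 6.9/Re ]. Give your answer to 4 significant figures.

Re = ρVD/μ = 637·0.0001533·0.3308/0.000135 = 239.3.
Re < 2300 → laminar, so f = 64/Re = 0.2675 (roughness is irrelevant in laminar flow).

f ≈ 0.2675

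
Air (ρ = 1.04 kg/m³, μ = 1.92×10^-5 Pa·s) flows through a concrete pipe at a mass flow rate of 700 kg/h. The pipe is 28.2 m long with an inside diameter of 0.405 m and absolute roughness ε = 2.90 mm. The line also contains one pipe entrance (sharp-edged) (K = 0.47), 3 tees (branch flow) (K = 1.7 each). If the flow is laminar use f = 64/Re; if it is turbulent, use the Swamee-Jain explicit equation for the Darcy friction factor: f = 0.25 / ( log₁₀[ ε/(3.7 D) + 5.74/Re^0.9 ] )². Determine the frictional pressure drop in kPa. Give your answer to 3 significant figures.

ΔP ≈ 0.00890 kPa

ṁ = 700 kg/h = 700/3600 = 0.1944 kg/s.
A = πD²/4 = π(0.405)²/4 = 0.1288 m²; mean velocity V = ṁ/(ρA) = 0.1944/(1.04 · 0.1288) = 1.451 m/s.
Reynolds number Re = ρVD/μ = 1.04 · 1.451 · 0.405 / 1.92e-05 = 3.184e+04.
Re > 4000 → turbulent. Relative roughness ε/D = 0.0029/0.405 = 0.00716. Swamee-Jain: f = 0.25/(log₁₀[0.00716/3.7 + 5.74/3.184e+04^0.9])² = 0.25/(log₁₀[0.00194 + 0.000508])² = 0.25/(-2.612)² = 0.03664.
Total minor-loss coefficient ΣK = 1·0.47 + 3·1.7 = 5.57.
ΔP = [f·L/D + ΣK]·(ρV²/2) = [0.03664·28.2/0.405 + 5.57]·(1.04·1.451²/2) = [2.552 + 5.57]·1.095 = 8.895 Pa.
ΔP = 8.895 Pa = 0.00890 kPa.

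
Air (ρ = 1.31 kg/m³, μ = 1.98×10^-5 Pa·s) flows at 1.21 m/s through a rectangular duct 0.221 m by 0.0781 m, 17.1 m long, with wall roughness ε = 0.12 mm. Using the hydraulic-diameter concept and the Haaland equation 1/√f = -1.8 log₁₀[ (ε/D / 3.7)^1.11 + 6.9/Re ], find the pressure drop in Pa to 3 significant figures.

ΔP ≈ 4.67 Pa

Hydraulic diameter D_h = 4A/P = 4·(0.221·0.0781)/(2·(0.221+0.0781)) = 0.06904/0.5982 = 0.1154 m.
Re = ρVD_h/μ = 1.31·1.21·0.1154/1.98e-05 = 9239.
ε/D_h = 0.00012/0.1154 = 0.00104; Haaland gives 1/√f = -1.8 log₁₀[0.000114+0.000747] = 5.517, so f = 0.03286.
ΔP = f(L/D_h)(ρV²/2) = 0.03286·17.1/0.1154·0.959 = 4.668 Pa.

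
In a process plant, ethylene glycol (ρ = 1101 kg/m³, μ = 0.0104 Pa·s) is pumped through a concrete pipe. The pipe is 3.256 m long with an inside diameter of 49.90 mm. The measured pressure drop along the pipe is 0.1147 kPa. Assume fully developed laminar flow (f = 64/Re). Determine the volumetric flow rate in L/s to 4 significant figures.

For laminar flow, f = 64/Re with Re = ρVD/μ, so Darcy-Weisbach reduces to ΔP = 32μLV/D². Solving for V: V = ΔP·D²/(32μL) = 114.7·(0.0499)²/(32·0.0104·3.256) = 0.2636 m/s.
Check: Re = ρVD/μ = 1101·0.2636·0.0499/0.0104 = 1392 < 2300, so the laminar assumption holds.
Q = V·A = 0.2636·(π/4·0.0499²) = 0.0005155 m³/s = 0.5155 L/s.

Q ≈ 0.5155 L/s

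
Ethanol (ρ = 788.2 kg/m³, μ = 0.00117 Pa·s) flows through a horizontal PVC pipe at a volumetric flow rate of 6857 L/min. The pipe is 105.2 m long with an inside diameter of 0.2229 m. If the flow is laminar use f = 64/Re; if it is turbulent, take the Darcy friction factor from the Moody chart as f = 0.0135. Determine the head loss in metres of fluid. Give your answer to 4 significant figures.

h_f ≈ 2.785 m

Q = 6857 L/min = 6857/60000 = 0.1143 m³/s.
Cross-sectional area A = πD²/4 = π(0.2229)²/4 = 0.03902 m²; mean velocity V = Q/A = 0.1143/0.03902 = 2.929 m/s.
Reynolds number Re = ρVD/μ = 788.2 · 2.929 · 0.2229 / 0.00117 = 4.398e+05.
Re > 4000 → turbulent; use the Moody-chart value f = 0.0135.
Darcy-Weisbach: ΔP = f(L/D)(ρV²/2) = 0.0135·(105.2/0.2229)·(788.2·2.929²/2) = 0.0135·472·3380 = 2.154e+04 Pa.
Head loss h_f = ΔP/(ρg) = 2.154e+04/(788.2·9.81) = 2.785 m.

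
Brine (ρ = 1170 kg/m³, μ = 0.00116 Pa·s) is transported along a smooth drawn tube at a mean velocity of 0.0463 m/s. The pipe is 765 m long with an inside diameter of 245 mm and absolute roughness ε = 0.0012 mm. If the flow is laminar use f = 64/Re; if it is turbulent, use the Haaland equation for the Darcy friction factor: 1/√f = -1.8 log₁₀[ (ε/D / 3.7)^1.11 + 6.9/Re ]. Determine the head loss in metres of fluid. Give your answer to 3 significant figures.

Reynolds number Re = ρVD/μ = 1170 · 0.0463 · 0.245 / 0.00116 = 1.144e+04.
Re > 4000 → turbulent. Relative roughness ε/D = 1.2e-06/0.245 = 4.9e-06. Haaland: 1/√f = -1.8 log₁₀[(4.9e-06/3.7)^1.11 + 6.9/1.144e+04] = -1.8 log₁₀[2.99e-07 + 0.000603] = 5.795, so f = 0.02978.
Darcy-Weisbach: ΔP = f(L/D)(ρV²/2) = 0.02978·(765/0.245)·(1170·0.0463²/2) = 0.02978·3122·1.254 = 116.6 Pa.
Head loss h_f = ΔP/(ρg) = 116.6/(1170·9.81) = 0.0102 m.

h_f ≈ 0.0102 m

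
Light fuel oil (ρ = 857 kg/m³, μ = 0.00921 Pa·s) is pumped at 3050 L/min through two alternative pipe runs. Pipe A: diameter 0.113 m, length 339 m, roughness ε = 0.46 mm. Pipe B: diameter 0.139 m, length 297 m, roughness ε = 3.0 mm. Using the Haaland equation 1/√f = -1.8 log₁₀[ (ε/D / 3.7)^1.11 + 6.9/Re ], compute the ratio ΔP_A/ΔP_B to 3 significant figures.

Pipe A: V = Q/A = 0.05083/0.01003 = 5.069 m/s; Re = 5.33e+04; ε/D = 0.00407; Haaland → f = 0.03038; ΔP_A = f(L/D)(ρV²/2) = 1.003e+06 Pa.
Pipe B: V = Q/A = 0.05083/0.01517 = 3.35 m/s; Re = 4.333e+04; ε/D = 0.0216; Haaland → f = 0.05102; ΔP_B = f(L/D)(ρV²/2) = 5.242e+05 Pa.
ΔP_A/ΔP_B = 1.003e+06/5.242e+05 = 1.91.

ΔP_A/ΔP_B ≈ 1.91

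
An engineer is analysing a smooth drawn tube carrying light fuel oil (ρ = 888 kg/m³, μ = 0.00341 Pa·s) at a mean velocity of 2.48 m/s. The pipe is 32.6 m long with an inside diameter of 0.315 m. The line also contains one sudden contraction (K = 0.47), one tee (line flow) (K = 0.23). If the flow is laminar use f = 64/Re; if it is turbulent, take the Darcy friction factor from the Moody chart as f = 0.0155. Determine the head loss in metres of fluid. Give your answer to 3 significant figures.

Reynolds number Re = ρVD/μ = 888 · 2.48 · 0.315 / 0.00341 = 2.034e+05.
Re > 4000 → turbulent; use the Moody-chart value f = 0.0155.
Total minor-loss coefficient ΣK = 1·0.47 + 1·0.23 = 0.7.
ΔP = [f·L/D + ΣK]·(ρV²/2) = [0.0155·32.6/0.315 + 0.7]·(888·2.48²/2) = [1.604 + 0.7]·2731 = 6292 Pa.
Head loss h_f = ΔP/(ρg) = 6292/(888·9.81) = 0.722 m.

h_f ≈ 0.722 m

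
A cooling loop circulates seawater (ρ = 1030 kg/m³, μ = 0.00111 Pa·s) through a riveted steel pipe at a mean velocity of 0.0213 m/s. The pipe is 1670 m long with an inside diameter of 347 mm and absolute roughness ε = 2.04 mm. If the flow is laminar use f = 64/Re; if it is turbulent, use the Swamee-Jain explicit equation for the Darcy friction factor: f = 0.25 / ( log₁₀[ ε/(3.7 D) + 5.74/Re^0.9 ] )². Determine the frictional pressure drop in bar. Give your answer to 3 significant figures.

ΔP ≈ 4.71×10^-4 bar

Reynolds number Re = ρVD/μ = 1030 · 0.0213 · 0.347 / 0.00111 = 6858.
Re > 4000 → turbulent. Relative roughness ε/D = 0.00204/0.347 = 0.00588. Swamee-Jain: f = 0.25/(log₁₀[0.00588/3.7 + 5.74/6858^0.9])² = 0.25/(log₁₀[0.00159 + 0.00202])² = 0.25/(-2.442)² = 0.04192.
Darcy-Weisbach: ΔP = f(L/D)(ρV²/2) = 0.04192·(1670/0.347)·(1030·0.0213²/2) = 0.04192·4813·0.2337 = 47.14 Pa.
ΔP = 47.14 Pa = 4.71×10^-4 bar.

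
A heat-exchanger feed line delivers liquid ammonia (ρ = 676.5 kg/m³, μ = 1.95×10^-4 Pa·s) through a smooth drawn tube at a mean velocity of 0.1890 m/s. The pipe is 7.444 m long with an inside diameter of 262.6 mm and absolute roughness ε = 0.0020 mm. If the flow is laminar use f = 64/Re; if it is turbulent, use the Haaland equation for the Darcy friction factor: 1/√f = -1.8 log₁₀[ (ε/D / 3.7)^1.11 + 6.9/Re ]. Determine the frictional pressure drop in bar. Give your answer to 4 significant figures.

ΔP ≈ 5.481×10^-5 bar

Reynolds number Re = ρVD/μ = 676.5 · 0.189 · 0.2626 / 0.000195 = 1.722e+05.
Re > 4000 → turbulent. Relative roughness ε/D = 2e-06/0.2626 = 7.62e-06. Haaland: 1/√f = -1.8 log₁₀[(7.62e-06/3.7)^1.11 + 6.9/1.722e+05] = -1.8 log₁₀[4.88e-07 + 4.01e-05] = 7.905, so f = 0.016.
Darcy-Weisbach: ΔP = f(L/D)(ρV²/2) = 0.016·(7.444/0.2626)·(676.5·0.189²/2) = 0.016·28.35·12.08 = 5.481 Pa.
ΔP = 5.481 Pa = 5.481×10^-5 bar.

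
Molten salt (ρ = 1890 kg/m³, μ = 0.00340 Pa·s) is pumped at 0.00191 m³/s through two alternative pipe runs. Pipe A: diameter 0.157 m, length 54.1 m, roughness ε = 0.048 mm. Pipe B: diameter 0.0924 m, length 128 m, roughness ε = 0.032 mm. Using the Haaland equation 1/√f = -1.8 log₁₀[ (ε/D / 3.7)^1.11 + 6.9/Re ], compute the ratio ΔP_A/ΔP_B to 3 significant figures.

ΔP_A/ΔP_B ≈ 0.0342

Pipe A: V = Q/A = 0.00191/0.01936 = 0.09866 m/s; Re = 8610; ε/D = 0.000306; Haaland → f = 0.03252; ΔP_A = f(L/D)(ρV²/2) = 103.1 Pa.
Pipe B: V = Q/A = 0.00191/0.006706 = 0.2848 m/s; Re = 1.463e+04; ε/D = 0.000346; Haaland → f = 0.0284; ΔP_B = f(L/D)(ρV²/2) = 3017 Pa.
ΔP_A/ΔP_B = 103.1/3017 = 0.0342.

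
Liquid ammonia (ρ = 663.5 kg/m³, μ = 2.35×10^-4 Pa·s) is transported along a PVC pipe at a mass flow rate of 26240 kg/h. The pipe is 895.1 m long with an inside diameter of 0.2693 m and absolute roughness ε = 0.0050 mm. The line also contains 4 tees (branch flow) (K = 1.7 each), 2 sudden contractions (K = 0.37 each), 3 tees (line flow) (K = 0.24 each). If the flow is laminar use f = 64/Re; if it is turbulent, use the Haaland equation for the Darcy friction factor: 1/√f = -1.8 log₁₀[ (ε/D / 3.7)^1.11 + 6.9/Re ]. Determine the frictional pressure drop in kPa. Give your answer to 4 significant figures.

ṁ = 26240 kg/h = 26240/3600 = 7.289 kg/s.
A = πD²/4 = π(0.2693)²/4 = 0.05696 m²; mean velocity V = ṁ/(ρA) = 7.289/(663.5 · 0.05696) = 0.1929 m/s.
Reynolds number Re = ρVD/μ = 663.5 · 0.1929 · 0.2693 / 0.000235 = 1.466e+05.
Re > 4000 → turbulent. Relative roughness ε/D = 5e-06/0.2693 = 1.86e-05. Haaland: 1/√f = -1.8 log₁₀[(1.86e-05/3.7)^1.11 + 6.9/1.466e+05] = -1.8 log₁₀[1.31e-06 + 4.71e-05] = 7.768, so f = 0.01657.
Total minor-loss coefficient ΣK = 4·1.7 + 2·0.37 + 3·0.24 = 8.26.
ΔP = [f·L/D + ΣK]·(ρV²/2) = [0.01657·895.1/0.2693 + 8.26]·(663.5·0.1929²/2) = [55.08 + 8.26]·12.34 = 781.7 Pa.
ΔP = 781.7 Pa = 0.7817 kPa.

ΔP ≈ 0.7817 kPa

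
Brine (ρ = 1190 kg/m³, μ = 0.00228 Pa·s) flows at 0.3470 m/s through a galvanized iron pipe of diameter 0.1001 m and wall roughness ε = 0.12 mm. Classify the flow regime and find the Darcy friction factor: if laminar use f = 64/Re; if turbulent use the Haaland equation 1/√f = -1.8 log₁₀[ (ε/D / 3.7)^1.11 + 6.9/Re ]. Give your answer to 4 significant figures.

f ≈ 0.02854

Re = ρVD/μ = 1190·0.347·0.1001/0.00228 = 1.813e+04.
Re > 4000 → turbulent. ε/D = 0.00012/0.1001 = 0.0012; Haaland: 1/√f = -1.8 log₁₀[0.000134 + 0.000381] = 5.92, so f = 0.02854.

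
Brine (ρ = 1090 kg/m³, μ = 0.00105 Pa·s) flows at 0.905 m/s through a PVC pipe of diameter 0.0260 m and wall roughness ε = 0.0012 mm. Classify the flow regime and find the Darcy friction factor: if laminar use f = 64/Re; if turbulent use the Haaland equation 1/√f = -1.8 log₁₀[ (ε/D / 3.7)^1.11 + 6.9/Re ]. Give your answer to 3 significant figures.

f ≈ 0.0246

Re = ρVD/μ = 1090·0.905·0.026/0.00105 = 2.443e+04.
Re > 4000 → turbulent. ε/D = 1.2e-06/0.026 = 4.62e-05; Haaland: 1/√f = -1.8 log₁₀[3.6e-06 + 0.000282] = 6.378, so f = 0.02458.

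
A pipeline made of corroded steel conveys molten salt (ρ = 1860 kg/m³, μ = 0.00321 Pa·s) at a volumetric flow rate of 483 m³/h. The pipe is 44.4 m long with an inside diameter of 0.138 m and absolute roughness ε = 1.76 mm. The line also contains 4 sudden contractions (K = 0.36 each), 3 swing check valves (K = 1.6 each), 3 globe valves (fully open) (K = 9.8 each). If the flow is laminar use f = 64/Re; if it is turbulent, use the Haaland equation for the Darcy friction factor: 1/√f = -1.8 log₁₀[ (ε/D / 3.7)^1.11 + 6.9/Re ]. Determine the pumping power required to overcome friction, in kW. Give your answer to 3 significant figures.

P ≈ 491 kW

Q = 483 m³/h = 483/3600 = 0.1342 m³/s.
Cross-sectional area A = πD²/4 = π(0.138)²/4 = 0.01496 m²; mean velocity V = Q/A = 0.1342/0.01496 = 8.97 m/s.
Reynolds number Re = ρVD/μ = 1860 · 8.97 · 0.138 / 0.00321 = 7.173e+05.
Re > 4000 → turbulent. Relative roughness ε/D = 0.00176/0.138 = 0.0128. Haaland: 1/√f = -1.8 log₁₀[(0.0128/3.7)^1.11 + 6.9/7.173e+05] = -1.8 log₁₀[0.00185 + 9.62e-06] = 4.916, so f = 0.04138.
Total minor-loss coefficient ΣK = 4·0.36 + 3·1.6 + 3·9.8 = 35.6.
ΔP = [f·L/D + ΣK]·(ρV²/2) = [0.04138·44.4/0.138 + 35.6]·(1860·8.97²/2) = [13.31 + 35.6]·7.483e+04 = 3.663e+06 Pa.
Pumping power P = QΔP = 0.1342·3.663e+06 = 491500 W = 491 kW.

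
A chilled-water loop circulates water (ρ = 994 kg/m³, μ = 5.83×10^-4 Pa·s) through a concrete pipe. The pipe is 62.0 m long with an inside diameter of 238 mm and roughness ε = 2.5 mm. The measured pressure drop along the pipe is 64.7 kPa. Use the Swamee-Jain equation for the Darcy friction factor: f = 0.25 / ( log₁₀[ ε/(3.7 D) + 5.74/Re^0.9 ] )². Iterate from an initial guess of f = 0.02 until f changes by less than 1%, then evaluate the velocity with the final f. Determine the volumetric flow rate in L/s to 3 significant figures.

Rearranging Darcy-Weisbach: V = √(2·ΔP·D/(f·L·ρ)). With ε/D = 0.0025/0.238 = 0.0105, iterate starting from f = 0.02:
  f = 0.02 → V = √(2·6.47e+04·0.238/(0.02·62·994)) = 4.999 m/s; Re = ρVD/μ = 2.028e+06; f → 0.0386
  f = 0.0386 → V = 3.598 m/s; Re = 1.46e+06; f → 0.03862
Converged (Δf/f < 1%). With the final f = 0.03862: V = √(2·6.47e+04·0.238/(0.03862·62·994)) = 3.597 m/s.
Q = V·A = 3.597·(π/4·0.238²) = 0.16 m³/s = 160 L/s.

Q ≈ 160 L/s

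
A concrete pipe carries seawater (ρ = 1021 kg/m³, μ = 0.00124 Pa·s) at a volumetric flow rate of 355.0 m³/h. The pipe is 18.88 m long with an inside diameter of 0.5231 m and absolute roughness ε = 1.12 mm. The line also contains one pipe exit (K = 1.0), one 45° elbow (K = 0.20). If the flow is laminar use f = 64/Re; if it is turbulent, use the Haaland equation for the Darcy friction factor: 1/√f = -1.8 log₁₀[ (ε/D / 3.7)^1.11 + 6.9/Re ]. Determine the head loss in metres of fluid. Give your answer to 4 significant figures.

h_f ≈ 0.02243 m

Q = 355.0 m³/h = 355.0/3600 = 0.09861 m³/s.
Cross-sectional area A = πD²/4 = π(0.5231)²/4 = 0.2149 m²; mean velocity V = Q/A = 0.09861/0.2149 = 0.4588 m/s.
Reynolds number Re = ρVD/μ = 1021 · 0.4588 · 0.5231 / 0.00124 = 1.976e+05.
Re > 4000 → turbulent. Relative roughness ε/D = 0.00112/0.5231 = 0.00214. Haaland: 1/√f = -1.8 log₁₀[(0.00214/3.7)^1.11 + 6.9/1.976e+05] = -1.8 log₁₀[0.000255 + 3.49e-05] = 6.368, so f = 0.02466.
Total minor-loss coefficient ΣK = 1·1 + 1·0.2 = 1.2.
ΔP = [f·L/D + ΣK]·(ρV²/2) = [0.02466·18.88/0.5231 + 1.2]·(1021·0.4588²/2) = [0.89 + 1.2]·107.5 = 224.6 Pa.
Head loss h_f = ΔP/(ρg) = 224.6/(1021·9.81) = 0.02243 m.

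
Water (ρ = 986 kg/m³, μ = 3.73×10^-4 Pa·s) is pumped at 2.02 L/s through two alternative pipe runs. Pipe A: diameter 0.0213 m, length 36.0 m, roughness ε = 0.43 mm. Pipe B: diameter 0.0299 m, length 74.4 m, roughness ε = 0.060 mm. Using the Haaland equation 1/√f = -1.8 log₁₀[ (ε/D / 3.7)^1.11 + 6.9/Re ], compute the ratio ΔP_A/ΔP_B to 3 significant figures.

Pipe A: V = Q/A = 0.00202/0.0003563 = 5.669 m/s; Re = 3.192e+05; ε/D = 0.0202; Haaland → f = 0.04903; ΔP_A = f(L/D)(ρV²/2) = 1.313e+06 Pa.
Pipe B: V = Q/A = 0.00202/0.0007022 = 2.877 m/s; Re = 2.274e+05; ε/D = 0.00201; Haaland → f = 0.02418; ΔP_B = f(L/D)(ρV²/2) = 2.455e+05 Pa.
ΔP_A/ΔP_B = 1.313e+06/2.455e+05 = 5.35.

ΔP_A/ΔP_B ≈ 5.35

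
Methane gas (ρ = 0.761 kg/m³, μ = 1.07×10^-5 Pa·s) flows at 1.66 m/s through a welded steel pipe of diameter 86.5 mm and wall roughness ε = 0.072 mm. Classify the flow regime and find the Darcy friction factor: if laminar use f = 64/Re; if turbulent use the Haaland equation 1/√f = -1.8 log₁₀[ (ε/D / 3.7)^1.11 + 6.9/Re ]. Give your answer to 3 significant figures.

Re = ρVD/μ = 0.761·1.66·0.0865/1.07e-05 = 1.021e+04.
Re > 4000 → turbulent. ε/D = 7.2e-05/0.0865 = 0.000832; Haaland: 1/√f = -1.8 log₁₀[8.93e-05 + 0.000676] = 5.609, so f = 0.03178.

f ≈ 0.0318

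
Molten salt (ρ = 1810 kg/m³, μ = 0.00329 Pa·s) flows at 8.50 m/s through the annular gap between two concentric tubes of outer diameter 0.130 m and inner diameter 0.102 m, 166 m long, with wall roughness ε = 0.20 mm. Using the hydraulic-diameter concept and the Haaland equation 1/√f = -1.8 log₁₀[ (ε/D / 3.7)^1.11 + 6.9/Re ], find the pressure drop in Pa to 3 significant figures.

ΔP ≈ 1.34×10^7 Pa

Hydraulic diameter D_h = 4A/P = D_o - D_i = 0.13 - 0.102 = 0.028 m.
Re = ρVD_h/μ = 1810·8.5·0.028/0.00329 = 1.309e+05.
ε/D_h = 0.0002/0.028 = 0.00714; Haaland gives 1/√f = -1.8 log₁₀[0.000971+5.27e-05] = 5.382, so f = 0.03452.
ΔP = f(L/D_h)(ρV²/2) = 0.03452·166/0.028·6.539e+04 = 1.338e+07 Pa.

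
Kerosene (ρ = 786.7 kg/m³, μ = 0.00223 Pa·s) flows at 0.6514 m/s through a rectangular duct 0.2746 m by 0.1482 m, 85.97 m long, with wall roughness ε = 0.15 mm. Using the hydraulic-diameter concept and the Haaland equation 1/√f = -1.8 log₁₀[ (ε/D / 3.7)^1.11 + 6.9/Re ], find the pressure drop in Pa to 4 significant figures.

ΔP ≈ 1754 Pa

Hydraulic diameter D_h = 4A/P = 4·(0.2746·0.1482)/(2·(0.2746+0.1482)) = 0.1628/0.8456 = 0.1925 m.
Re = ρVD_h/μ = 786.7·0.6514·0.1925/0.00223 = 4.424e+04.
ε/D_h = 0.00015/0.1925 = 0.000779; Haaland gives 1/√f = -1.8 log₁₀[8.3e-05+0.000156] = 6.519, so f = 0.02353.
ΔP = f(L/D_h)(ρV²/2) = 0.02353·85.97/0.1925·166.9 = 1754 Pa.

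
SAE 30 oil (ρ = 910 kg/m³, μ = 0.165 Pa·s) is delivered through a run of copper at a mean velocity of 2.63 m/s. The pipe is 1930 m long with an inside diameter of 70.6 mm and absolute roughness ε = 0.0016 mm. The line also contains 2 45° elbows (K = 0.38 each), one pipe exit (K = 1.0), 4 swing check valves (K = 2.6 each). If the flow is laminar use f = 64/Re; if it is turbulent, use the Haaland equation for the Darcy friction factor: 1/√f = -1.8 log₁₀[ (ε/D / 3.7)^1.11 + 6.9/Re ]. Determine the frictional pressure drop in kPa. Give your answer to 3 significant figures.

ΔP ≈ 5420 kPa

Reynolds number Re = ρVD/μ = 910 · 2.63 · 0.0706 / 0.165 = 1024.
Re < 2300 → laminar flow, so f = 64/Re = 64/1024 = 0.0625 (the turbulent correlation is not needed).
Total minor-loss coefficient ΣK = 2·0.38 + 1·1 + 4·2.6 = 12.2.
ΔP = [f·L/D + ΣK]·(ρV²/2) = [0.0625·1930/0.0706 + 12.2]·(910·2.63²/2) = [1708 + 12.2]·3147 = 5.415e+06 Pa.
ΔP = 5.415e+06 Pa = 5420 kPa.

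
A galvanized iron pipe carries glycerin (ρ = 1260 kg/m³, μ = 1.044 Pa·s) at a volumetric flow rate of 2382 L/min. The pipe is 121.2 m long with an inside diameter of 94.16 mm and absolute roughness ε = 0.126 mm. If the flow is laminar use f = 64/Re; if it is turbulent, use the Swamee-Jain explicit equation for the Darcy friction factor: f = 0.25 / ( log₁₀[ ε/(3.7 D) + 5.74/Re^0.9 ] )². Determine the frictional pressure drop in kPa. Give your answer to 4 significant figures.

ΔP ≈ 2604 kPa

Q = 2382 L/min = 2382/60000 = 0.0397 m³/s.
Cross-sectional area A = πD²/4 = π(0.09416)²/4 = 0.006963 m²; mean velocity V = Q/A = 0.0397/0.006963 = 5.701 m/s.
Reynolds number Re = ρVD/μ = 1260 · 5.701 · 0.09416 / 1.04 = 647.9.
Re < 2300 → laminar flow, so f = 64/Re = 64/647.9 = 0.09878 (the turbulent correlation is not needed).
Darcy-Weisbach: ΔP = f(L/D)(ρV²/2) = 0.09878·(121.2/0.09416)·(1260·5.701²/2) = 0.09878·1287·2.048e+04 = 2.604e+06 Pa.
ΔP = 2.604e+06 Pa = 2604 kPa.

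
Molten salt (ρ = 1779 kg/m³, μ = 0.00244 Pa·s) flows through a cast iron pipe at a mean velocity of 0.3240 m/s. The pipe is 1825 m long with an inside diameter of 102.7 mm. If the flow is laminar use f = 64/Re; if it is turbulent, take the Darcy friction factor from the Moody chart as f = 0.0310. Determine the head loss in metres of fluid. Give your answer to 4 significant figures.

Reynolds number Re = ρVD/μ = 1779 · 0.324 · 0.1027 / 0.00244 = 2.426e+04.
Re > 4000 → turbulent; use the Moody-chart value f = 0.0310.
Darcy-Weisbach: ΔP = f(L/D)(ρV²/2) = 0.031·(1825/0.1027)·(1779·0.324²/2) = 0.031·1.777e+04·93.38 = 5.144e+04 Pa.
Head loss h_f = ΔP/(ρg) = 5.144e+04/(1779·9.81) = 2.947 m.

h_f ≈ 2.947 m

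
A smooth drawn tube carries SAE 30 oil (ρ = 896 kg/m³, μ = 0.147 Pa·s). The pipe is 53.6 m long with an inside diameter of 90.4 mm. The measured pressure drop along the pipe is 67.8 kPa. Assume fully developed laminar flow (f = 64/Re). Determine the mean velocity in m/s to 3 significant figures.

V ≈ 2.20 m/s

For laminar flow, f = 64/Re with Re = ρVD/μ, so Darcy-Weisbach reduces to ΔP = 32μLV/D². Solving for V: V = ΔP·D²/(32μL) = 6.78e+04·(0.0904)²/(32·0.147·53.6) = 2.198 m/s.
Check: Re = ρVD/μ = 896·2.198·0.0904/0.147 = 1211 < 2300, so the laminar assumption holds.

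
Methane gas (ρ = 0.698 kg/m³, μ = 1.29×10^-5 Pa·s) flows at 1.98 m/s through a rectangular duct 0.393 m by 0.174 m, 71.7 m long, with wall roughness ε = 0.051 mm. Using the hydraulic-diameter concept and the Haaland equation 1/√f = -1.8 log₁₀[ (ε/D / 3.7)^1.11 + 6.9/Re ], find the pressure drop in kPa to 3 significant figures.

ΔP ≈ 0.0100 kPa

Hydraulic diameter D_h = 4A/P = 4·(0.393·0.174)/(2·(0.393+0.174)) = 0.2735/1.134 = 0.2412 m.
Re = ρVD_h/μ = 0.698·1.98·0.2412/1.29e-05 = 2.584e+04.
ε/D_h = 5.1e-05/0.2412 = 0.000211; Haaland gives 1/√f = -1.8 log₁₀[1.95e-05+0.000267] = 6.377, so f = 0.02459.
ΔP = f(L/D_h)(ρV²/2) = 0.02459·71.7/0.2412·1.368 = 10 Pa.
ΔP = 0.0100 kPa.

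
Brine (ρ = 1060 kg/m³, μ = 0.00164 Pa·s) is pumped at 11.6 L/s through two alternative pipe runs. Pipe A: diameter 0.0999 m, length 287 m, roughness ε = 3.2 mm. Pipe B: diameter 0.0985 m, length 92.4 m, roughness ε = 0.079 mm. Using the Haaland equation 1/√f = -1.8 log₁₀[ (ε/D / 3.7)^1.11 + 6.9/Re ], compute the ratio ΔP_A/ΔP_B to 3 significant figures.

ΔP_A/ΔP_B ≈ 8.03

Pipe A: V = Q/A = 0.0116/0.007838 = 1.48 m/s; Re = 9.556e+04; ε/D = 0.032; Haaland → f = 0.05919; ΔP_A = f(L/D)(ρV²/2) = 1.974e+05 Pa.
Pipe B: V = Q/A = 0.0116/0.00762 = 1.522 m/s; Re = 9.692e+04; ε/D = 0.000802; Haaland → f = 0.02132; ΔP_B = f(L/D)(ρV²/2) = 2.457e+04 Pa.
ΔP_A/ΔP_B = 1.974e+05/2.457e+04 = 8.03.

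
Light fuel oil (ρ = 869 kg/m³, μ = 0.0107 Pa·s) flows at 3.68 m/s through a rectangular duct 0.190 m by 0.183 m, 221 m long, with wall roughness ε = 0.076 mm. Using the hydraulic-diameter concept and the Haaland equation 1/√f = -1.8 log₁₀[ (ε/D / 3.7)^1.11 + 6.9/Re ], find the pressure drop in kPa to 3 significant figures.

Hydraulic diameter D_h = 4A/P = 4·(0.19·0.183)/(2·(0.19+0.183)) = 0.1391/0.746 = 0.1864 m.
Re = ρVD_h/μ = 869·3.68·0.1864/0.0107 = 5.572e+04.
ε/D_h = 7.6e-05/0.1864 = 0.000408; Haaland gives 1/√f = -1.8 log₁₀[4.04e-05+0.000124] = 6.812, so f = 0.02155.
ΔP = f(L/D_h)(ρV²/2) = 0.02155·221/0.1864·5884 = 1.503e+05 Pa.
ΔP = 150 kPa.

ΔP ≈ 150 kPa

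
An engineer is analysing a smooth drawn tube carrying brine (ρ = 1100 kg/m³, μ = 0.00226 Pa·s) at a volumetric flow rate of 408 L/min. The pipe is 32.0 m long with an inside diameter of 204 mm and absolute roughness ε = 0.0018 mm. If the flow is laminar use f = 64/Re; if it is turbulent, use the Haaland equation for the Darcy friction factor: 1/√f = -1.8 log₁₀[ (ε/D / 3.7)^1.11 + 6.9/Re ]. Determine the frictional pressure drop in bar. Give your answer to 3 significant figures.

Q = 408 L/min = 408/60000 = 0.0068 m³/s.
Cross-sectional area A = πD²/4 = π(0.204)²/4 = 0.03269 m²; mean velocity V = Q/A = 0.0068/0.03269 = 0.208 m/s.
Reynolds number Re = ρVD/μ = 1100 · 0.208 · 0.204 / 0.00226 = 2.066e+04.
Re > 4000 → turbulent. Relative roughness ε/D = 1.8e-06/0.204 = 8.82e-06. Haaland: 1/√f = -1.8 log₁₀[(8.82e-06/3.7)^1.11 + 6.9/2.066e+04] = -1.8 log₁₀[5.74e-07 + 0.000334] = 6.256, so f = 0.02555.
Darcy-Weisbach: ΔP = f(L/D)(ρV²/2) = 0.02555·(32/0.204)·(1100·0.208²/2) = 0.02555·156.9·23.81 = 95.42 Pa.
ΔP = 95.42 Pa = 9.54×10^-4 bar.

ΔP ≈ 9.54×10^-4 bar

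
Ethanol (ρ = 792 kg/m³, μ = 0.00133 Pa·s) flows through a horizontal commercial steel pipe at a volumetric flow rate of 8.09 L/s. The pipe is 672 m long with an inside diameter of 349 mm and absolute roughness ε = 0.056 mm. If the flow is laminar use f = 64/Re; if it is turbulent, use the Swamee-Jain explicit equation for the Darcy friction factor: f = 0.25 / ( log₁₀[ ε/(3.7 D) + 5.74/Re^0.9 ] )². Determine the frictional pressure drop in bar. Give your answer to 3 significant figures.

ΔP ≈ 0.00147 bar

Q = 8.09 L/s = 8.09/1000 = 0.00809 m³/s.
Cross-sectional area A = πD²/4 = π(0.349)²/4 = 0.09566 m²; mean velocity V = Q/A = 0.00809/0.09566 = 0.08457 m/s.
Reynolds number Re = ρVD/μ = 792 · 0.08457 · 0.349 / 0.00133 = 1.758e+04.
Re > 4000 → turbulent. Relative roughness ε/D = 5.6e-05/0.349 = 0.00016. Swamee-Jain: f = 0.25/(log₁₀[0.00016/3.7 + 5.74/1.758e+04^0.9])² = 0.25/(log₁₀[4.34e-05 + 0.000868])² = 0.25/(-3.04)² = 0.02705.
Darcy-Weisbach: ΔP = f(L/D)(ρV²/2) = 0.02705·(672/0.349)·(792·0.08457²/2) = 0.02705·1926·2.832 = 147.5 Pa.
ΔP = 147.5 Pa = 0.00147 bar.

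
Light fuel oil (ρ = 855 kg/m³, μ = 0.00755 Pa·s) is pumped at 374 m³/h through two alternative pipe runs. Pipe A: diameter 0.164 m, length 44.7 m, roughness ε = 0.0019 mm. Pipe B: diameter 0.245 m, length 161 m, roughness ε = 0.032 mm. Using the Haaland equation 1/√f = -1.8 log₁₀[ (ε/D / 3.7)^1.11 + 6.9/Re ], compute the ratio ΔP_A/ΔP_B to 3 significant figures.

ΔP_A/ΔP_B ≈ 1.86

Pipe A: V = Q/A = 0.1039/0.02112 = 4.918 m/s; Re = 9.134e+04; ε/D = 1.16e-05; Haaland → f = 0.01821; ΔP_A = f(L/D)(ρV²/2) = 5.131e+04 Pa.
Pipe B: V = Q/A = 0.1039/0.04714 = 2.204 m/s; Re = 6.114e+04; ε/D = 0.000131; Haaland → f = 0.02023; ΔP_B = f(L/D)(ρV²/2) = 2.76e+04 Pa.
ΔP_A/ΔP_B = 5.131e+04/2.76e+04 = 1.86.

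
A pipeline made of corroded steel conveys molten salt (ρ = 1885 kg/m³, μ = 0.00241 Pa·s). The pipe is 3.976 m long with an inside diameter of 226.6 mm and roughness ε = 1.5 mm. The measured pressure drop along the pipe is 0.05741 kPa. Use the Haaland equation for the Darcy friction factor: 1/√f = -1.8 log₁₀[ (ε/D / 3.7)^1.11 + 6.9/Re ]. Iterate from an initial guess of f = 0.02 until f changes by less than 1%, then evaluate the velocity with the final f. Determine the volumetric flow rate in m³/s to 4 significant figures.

Q ≈ 0.01280 m³/s

Rearranging Darcy-Weisbach: V = √(2·ΔP·D/(f·L·ρ)). With ε/D = 0.0015/0.2266 = 0.00662, iterate starting from f = 0.02:
  f = 0.02 → V = √(2·57.41·0.2266/(0.02·3.976·1885)) = 0.4166 m/s; Re = ρVD/μ = 7.384e+04; f → 0.03415
  f = 0.03415 → V = 0.3188 m/s; Re = 5.651e+04; f → 0.03443
Converged (Δf/f < 1%). With the final f = 0.03443: V = √(2·57.41·0.2266/(0.03443·3.976·1885)) = 0.3175 m/s.
Q = V·A = 0.3175·(π/4·0.2266²) = 0.0128 m³/s = 0.01280 m³/s.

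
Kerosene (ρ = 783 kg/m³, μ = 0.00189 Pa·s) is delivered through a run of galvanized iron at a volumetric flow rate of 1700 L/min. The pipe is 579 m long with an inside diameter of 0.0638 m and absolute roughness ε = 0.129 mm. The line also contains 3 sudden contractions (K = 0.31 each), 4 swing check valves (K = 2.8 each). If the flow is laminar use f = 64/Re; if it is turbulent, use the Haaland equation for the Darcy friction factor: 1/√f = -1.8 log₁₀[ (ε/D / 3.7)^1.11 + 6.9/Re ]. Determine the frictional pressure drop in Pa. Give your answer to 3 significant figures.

Q = 1700 L/min = 1700/60000 = 0.02833 m³/s.
Cross-sectional area A = πD²/4 = π(0.0638)²/4 = 0.003197 m²; mean velocity V = Q/A = 0.02833/0.003197 = 8.863 m/s.
Reynolds number Re = ρVD/μ = 783 · 8.863 · 0.0638 / 0.00189 = 2.343e+05.
Re > 4000 → turbulent. Relative roughness ε/D = 0.000129/0.0638 = 0.00202. Haaland: 1/√f = -1.8 log₁₀[(0.00202/3.7)^1.11 + 6.9/2.343e+05] = -1.8 log₁₀[0.000239 + 2.95e-05] = 6.428, so f = 0.02421.
Total minor-loss coefficient ΣK = 3·0.31 + 4·2.8 = 12.1.
ΔP = [f·L/D + ΣK]·(ρV²/2) = [0.02421·579/0.0638 + 12.1]·(783·8.863²/2) = [219.7 + 12.1]·3.075e+04 = 7.128e+06 Pa.

ΔP ≈ 7.13×10^6 Pa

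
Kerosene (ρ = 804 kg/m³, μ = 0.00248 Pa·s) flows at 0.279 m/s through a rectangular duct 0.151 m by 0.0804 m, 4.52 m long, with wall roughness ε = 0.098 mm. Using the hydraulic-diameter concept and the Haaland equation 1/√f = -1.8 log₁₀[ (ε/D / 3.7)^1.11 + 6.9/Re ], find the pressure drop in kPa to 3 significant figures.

ΔP ≈ 0.0438 kPa

Hydraulic diameter D_h = 4A/P = 4·(0.151·0.0804)/(2·(0.151+0.0804)) = 0.04856/0.4628 = 0.1049 m.
Re = ρVD_h/μ = 804·0.279·0.1049/0.00248 = 9491.
ε/D_h = 9.8e-05/0.1049 = 0.000934; Haaland gives 1/√f = -1.8 log₁₀[0.000101+0.000727] = 5.547, so f = 0.0325.
ΔP = f(L/D_h)(ρV²/2) = 0.0325·4.52/0.1049·31.29 = 43.81 Pa.
ΔP = 0.0438 kPa.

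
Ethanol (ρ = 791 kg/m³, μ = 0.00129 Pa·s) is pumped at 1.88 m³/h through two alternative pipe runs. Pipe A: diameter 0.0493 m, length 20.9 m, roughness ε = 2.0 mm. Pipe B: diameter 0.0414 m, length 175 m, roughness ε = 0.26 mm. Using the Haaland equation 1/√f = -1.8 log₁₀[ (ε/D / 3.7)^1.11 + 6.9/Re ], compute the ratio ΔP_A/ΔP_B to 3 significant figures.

ΔP_A/ΔP_B ≈ 0.0874

Pipe A: V = Q/A = 0.0005222/0.001909 = 0.2736 m/s; Re = 8270; ε/D = 0.0406; Haaland → f = 0.06838; ΔP_A = f(L/D)(ρV²/2) = 858.1 Pa.
Pipe B: V = Q/A = 0.0005222/0.001346 = 0.3879 m/s; Re = 9848; ε/D = 0.00628; Haaland → f = 0.03904; ΔP_B = f(L/D)(ρV²/2) = 9821 Pa.
ΔP_A/ΔP_B = 858.1/9821 = 0.0874.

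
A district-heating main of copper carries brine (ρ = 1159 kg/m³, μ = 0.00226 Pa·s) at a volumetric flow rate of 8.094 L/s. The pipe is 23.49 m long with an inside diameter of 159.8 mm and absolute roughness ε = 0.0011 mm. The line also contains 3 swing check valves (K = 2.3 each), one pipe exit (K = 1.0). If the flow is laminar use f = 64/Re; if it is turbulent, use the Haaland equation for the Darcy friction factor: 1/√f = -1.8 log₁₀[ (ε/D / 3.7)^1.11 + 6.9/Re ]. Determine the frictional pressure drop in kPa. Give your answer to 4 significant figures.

ΔP ≈ 1.062 kPa

Q = 8.094 L/s = 8.094/1000 = 0.008094 m³/s.
Cross-sectional area A = πD²/4 = π(0.1598)²/4 = 0.02006 m²; mean velocity V = Q/A = 0.008094/0.02006 = 0.4036 m/s.
Reynolds number Re = ρVD/μ = 1159 · 0.4036 · 0.1598 / 0.00226 = 3.307e+04.
Re > 4000 → turbulent. Relative roughness ε/D = 1.1e-06/0.1598 = 6.88e-06. Haaland: 1/√f = -1.8 log₁₀[(6.88e-06/3.7)^1.11 + 6.9/3.307e+04] = -1.8 log₁₀[4.36e-07 + 0.000209] = 6.623, so f = 0.02279.
Total minor-loss coefficient ΣK = 3·2.3 + 1·1 = 7.9.
ΔP = [f·L/D + ΣK]·(ρV²/2) = [0.02279·23.49/0.1598 + 7.9]·(1159·0.4036²/2) = [3.351 + 7.9]·94.38 = 1062 Pa.
ΔP = 1062 Pa = 1.062 kPa.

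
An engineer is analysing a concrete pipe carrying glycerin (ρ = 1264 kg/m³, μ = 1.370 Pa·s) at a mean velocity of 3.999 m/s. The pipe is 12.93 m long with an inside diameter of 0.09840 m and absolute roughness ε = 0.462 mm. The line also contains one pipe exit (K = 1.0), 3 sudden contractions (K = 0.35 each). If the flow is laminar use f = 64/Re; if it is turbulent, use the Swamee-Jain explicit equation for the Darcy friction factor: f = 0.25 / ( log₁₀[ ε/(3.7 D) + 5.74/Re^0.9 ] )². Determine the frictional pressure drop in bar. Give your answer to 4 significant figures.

Reynolds number Re = ρVD/μ = 1264 · 3.999 · 0.0984 / 1.37 = 363.1.
Re < 2300 → laminar flow, so f = 64/Re = 64/363.1 = 0.1763 (the turbulent correlation is not needed).
Total minor-loss coefficient ΣK = 1·1 + 3·0.35 = 2.05.
ΔP = [f·L/D + ΣK]·(ρV²/2) = [0.1763·12.93/0.0984 + 2.05]·(1264·3.999²/2) = [23.16 + 2.05]·1.011e+04 = 2.548e+05 Pa.
ΔP = 2.548e+05 Pa = 2.548 bar.

ΔP ≈ 2.548 bar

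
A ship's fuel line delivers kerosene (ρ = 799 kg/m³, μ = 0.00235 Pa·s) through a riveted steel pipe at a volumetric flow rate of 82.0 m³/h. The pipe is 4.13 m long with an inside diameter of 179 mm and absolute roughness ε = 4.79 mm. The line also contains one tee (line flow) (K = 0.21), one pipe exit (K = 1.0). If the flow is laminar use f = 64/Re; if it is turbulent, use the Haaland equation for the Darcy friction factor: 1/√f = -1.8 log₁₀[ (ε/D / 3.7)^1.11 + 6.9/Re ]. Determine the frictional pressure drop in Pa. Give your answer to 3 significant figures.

ΔP ≈ 813 Pa

Q = 82.0 m³/h = 82.0/3600 = 0.02278 m³/s.
Cross-sectional area A = πD²/4 = π(0.179)²/4 = 0.02516 m²; mean velocity V = Q/A = 0.02278/0.02516 = 0.9051 m/s.
Reynolds number Re = ρVD/μ = 799 · 0.9051 · 0.179 / 0.00235 = 5.509e+04.
Re > 4000 → turbulent. Relative roughness ε/D = 0.00479/0.179 = 0.0268. Haaland: 1/√f = -1.8 log₁₀[(0.0268/3.7)^1.11 + 6.9/5.509e+04] = -1.8 log₁₀[0.00421 + 0.000125] = 4.254, so f = 0.05525.
Total minor-loss coefficient ΣK = 1·0.21 + 1·1 = 1.21.
ΔP = [f·L/D + ΣK]·(ρV²/2) = [0.05525·4.13/0.179 + 1.21]·(799·0.9051²/2) = [1.275 + 1.21]·327.3 = 813.3 Pa.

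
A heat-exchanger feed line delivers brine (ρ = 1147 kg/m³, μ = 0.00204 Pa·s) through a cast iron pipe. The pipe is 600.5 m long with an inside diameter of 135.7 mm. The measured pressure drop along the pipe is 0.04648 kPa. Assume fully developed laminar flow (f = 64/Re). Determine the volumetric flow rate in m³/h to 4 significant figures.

For laminar flow, f = 64/Re with Re = ρVD/μ, so Darcy-Weisbach reduces to ΔP = 32μLV/D². Solving for V: V = ΔP·D²/(32μL) = 46.48·(0.1357)²/(32·0.00204·600.5) = 0.02183 m/s.
Check: Re = ρVD/μ = 1147·0.02183·0.1357/0.00204 = 1666 < 2300, so the laminar assumption holds.
Q = V·A = 0.02183·(π/4·0.1357²) = 0.0003158 m³/s = 1.137 m³/h.

Q ≈ 1.137 m³/h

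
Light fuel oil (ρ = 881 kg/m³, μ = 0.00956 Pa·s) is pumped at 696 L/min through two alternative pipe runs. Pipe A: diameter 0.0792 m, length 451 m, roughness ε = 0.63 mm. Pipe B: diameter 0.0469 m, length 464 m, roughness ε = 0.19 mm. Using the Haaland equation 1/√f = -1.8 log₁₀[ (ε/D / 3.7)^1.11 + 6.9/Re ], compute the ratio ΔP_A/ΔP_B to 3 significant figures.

Pipe A: V = Q/A = 0.0116/0.004927 = 2.355 m/s; Re = 1.719e+04; ε/D = 0.00795; Haaland → f = 0.03867; ΔP_A = f(L/D)(ρV²/2) = 5.377e+05 Pa.
Pipe B: V = Q/A = 0.0116/0.001728 = 6.715 m/s; Re = 2.902e+04; ε/D = 0.00405; Haaland → f = 0.03166; ΔP_B = f(L/D)(ρV²/2) = 6.222e+06 Pa.
ΔP_A/ΔP_B = 5.377e+05/6.222e+06 = 0.0864.

ΔP_A/ΔP_B ≈ 0.0864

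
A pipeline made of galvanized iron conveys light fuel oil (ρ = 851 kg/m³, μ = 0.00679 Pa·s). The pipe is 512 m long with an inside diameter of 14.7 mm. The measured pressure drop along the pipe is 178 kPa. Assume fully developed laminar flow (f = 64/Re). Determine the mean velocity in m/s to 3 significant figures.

V ≈ 0.346 m/s

For laminar flow, f = 64/Re with Re = ρVD/μ, so Darcy-Weisbach reduces to ΔP = 32μLV/D². Solving for V: V = ΔP·D²/(32μL) = 1.78e+05·(0.0147)²/(32·0.00679·512) = 0.3458 m/s.
Check: Re = ρVD/μ = 851·0.3458·0.0147/0.00679 = 637 < 2300, so the laminar assumption holds.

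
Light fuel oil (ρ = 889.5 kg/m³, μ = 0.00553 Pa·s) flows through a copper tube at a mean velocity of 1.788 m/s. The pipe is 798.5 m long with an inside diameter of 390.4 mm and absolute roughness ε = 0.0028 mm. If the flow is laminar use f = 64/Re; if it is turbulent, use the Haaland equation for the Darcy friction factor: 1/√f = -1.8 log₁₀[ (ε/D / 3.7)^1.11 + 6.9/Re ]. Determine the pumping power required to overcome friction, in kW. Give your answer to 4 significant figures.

Reynolds number Re = ρVD/μ = 889.5 · 1.788 · 0.3904 / 0.00553 = 1.123e+05.
Re > 4000 → turbulent. Relative roughness ε/D = 2.8e-06/0.3904 = 7.17e-06. Haaland: 1/√f = -1.8 log₁₀[(7.17e-06/3.7)^1.11 + 6.9/1.123e+05] = -1.8 log₁₀[4.56e-07 + 6.15e-05] = 7.575, so f = 0.01743.
Darcy-Weisbach: ΔP = f(L/D)(ρV²/2) = 0.01743·(798.5/0.3904)·(889.5·1.788²/2) = 0.01743·2045·1422 = 5.068e+04 Pa.
Q = V·A = 1.788·0.1197 = 0.214 m³/s.
Pumping power P = QΔP = 0.214·5.068e+04 = 10848 W = 10.85 kW.

P ≈ 10.85 kW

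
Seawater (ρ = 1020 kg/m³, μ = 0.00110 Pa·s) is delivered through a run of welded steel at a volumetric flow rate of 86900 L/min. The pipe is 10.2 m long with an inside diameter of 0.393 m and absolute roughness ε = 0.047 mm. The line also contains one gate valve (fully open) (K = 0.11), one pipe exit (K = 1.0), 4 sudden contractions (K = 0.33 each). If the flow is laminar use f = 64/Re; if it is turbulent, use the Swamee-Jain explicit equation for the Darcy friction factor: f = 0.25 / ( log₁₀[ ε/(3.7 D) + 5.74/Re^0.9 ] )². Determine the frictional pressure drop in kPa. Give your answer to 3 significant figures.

Q = 86900 L/min = 86900/60000 = 1.448 m³/s.
Cross-sectional area A = πD²/4 = π(0.393)²/4 = 0.1213 m²; mean velocity V = Q/A = 1.448/0.1213 = 11.94 m/s.
Reynolds number Re = ρVD/μ = 1020 · 11.94 · 0.393 / 0.0011 = 4.351e+06.
Re > 4000 → turbulent. Relative roughness ε/D = 4.7e-05/0.393 = 0.00012. Swamee-Jain: f = 0.25/(log₁₀[0.00012/3.7 + 5.74/4.351e+06^0.9])² = 0.25/(log₁₀[3.23e-05 + 6.08e-06])² = 0.25/(-4.416)² = 0.01282.
Total minor-loss coefficient ΣK = 1·0.11 + 1·1 + 4·0.33 = 2.43.
ΔP = [f·L/D + ΣK]·(ρV²/2) = [0.01282·10.2/0.393 + 2.43]·(1020·11.94²/2) = [0.3328 + 2.43]·7.27e+04 = 2.009e+05 Pa.
ΔP = 2.009e+05 Pa = 201 kPa.

ΔP ≈ 201 kPa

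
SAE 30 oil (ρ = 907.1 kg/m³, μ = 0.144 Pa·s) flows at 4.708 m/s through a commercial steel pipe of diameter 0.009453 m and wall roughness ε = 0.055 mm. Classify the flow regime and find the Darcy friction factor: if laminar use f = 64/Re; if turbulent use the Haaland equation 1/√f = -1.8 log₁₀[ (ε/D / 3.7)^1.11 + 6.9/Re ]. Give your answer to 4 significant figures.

f ≈ 0.2283

Re = ρVD/μ = 907.1·4.708·0.009453/0.144 = 280.3.
Re < 2300 → laminar, so f = 64/Re = 0.2283 (roughness is irrelevant in laminar flow).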